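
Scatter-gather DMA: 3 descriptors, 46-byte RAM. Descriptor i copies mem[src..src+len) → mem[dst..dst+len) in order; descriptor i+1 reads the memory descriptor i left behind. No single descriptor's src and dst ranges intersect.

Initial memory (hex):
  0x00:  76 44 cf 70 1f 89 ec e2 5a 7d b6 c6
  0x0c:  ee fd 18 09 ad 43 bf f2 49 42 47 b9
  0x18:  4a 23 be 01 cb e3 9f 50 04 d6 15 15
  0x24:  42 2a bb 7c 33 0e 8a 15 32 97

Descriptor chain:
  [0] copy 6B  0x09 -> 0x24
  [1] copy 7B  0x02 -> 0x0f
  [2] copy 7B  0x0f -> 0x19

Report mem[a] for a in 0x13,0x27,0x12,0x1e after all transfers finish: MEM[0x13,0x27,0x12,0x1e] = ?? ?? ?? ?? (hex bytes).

D0: mem[0x24..0x29] <- [7d b6 c6 ee fd 18]
D1: mem[0x0f..0x15] <- [cf 70 1f 89 ec e2 5a]
D2: mem[0x19..0x1f] <- [cf 70 1f 89 ec e2 5a]
query mem[0x13]=0xec, mem[0x27]=0xee, mem[0x12]=0x89, mem[0x1e]=0xe2

MEM[0x13,0x27,0x12,0x1e] = ec ee 89 e2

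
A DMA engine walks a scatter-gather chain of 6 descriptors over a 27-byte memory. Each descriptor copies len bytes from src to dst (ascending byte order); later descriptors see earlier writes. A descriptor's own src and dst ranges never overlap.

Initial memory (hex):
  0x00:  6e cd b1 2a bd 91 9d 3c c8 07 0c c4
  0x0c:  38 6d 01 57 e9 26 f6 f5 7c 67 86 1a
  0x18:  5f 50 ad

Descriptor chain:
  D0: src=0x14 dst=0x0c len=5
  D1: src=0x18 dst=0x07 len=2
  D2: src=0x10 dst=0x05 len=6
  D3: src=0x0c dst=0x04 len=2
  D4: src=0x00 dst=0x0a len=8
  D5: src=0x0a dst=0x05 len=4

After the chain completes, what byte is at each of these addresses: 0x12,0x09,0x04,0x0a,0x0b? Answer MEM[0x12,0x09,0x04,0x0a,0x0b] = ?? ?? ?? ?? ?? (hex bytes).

MEM[0x12,0x09,0x04,0x0a,0x0b] = f6 7c 7c 6e cd

  after D0: wrote 5B at 0x0c = 7c67861a5f
  after D1: wrote 2B at 0x07 = 5f50
  after D2: wrote 6B at 0x05 = 5f26f6f57c67
  after D3: wrote 2B at 0x04 = 7c67
  after D4: wrote 8B at 0x0a = 6ecdb12a7c6726f6
  after D5: wrote 4B at 0x05 = 6ecdb12a
query mem[0x12]=0xf6, mem[0x09]=0x7c, mem[0x04]=0x7c, mem[0x0a]=0x6e, mem[0x0b]=0xcd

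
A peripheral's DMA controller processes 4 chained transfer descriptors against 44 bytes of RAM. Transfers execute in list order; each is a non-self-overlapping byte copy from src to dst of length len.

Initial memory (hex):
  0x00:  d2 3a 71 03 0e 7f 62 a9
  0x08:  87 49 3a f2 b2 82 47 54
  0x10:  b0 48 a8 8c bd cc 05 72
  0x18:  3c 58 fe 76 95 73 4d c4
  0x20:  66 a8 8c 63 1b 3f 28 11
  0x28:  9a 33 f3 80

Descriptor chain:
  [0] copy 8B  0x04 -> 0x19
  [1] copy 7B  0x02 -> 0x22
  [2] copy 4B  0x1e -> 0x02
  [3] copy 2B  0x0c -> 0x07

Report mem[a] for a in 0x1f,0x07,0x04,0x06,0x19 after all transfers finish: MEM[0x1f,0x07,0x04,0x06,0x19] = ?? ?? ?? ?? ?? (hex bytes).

MEM[0x1f,0x07,0x04,0x06,0x19] = 3a b2 f2 62 0e

  after D0: wrote 8B at 0x19 = 0e7f62a987493af2
  after D1: wrote 7B at 0x22 = 71030e7f62a987
  after D2: wrote 4B at 0x02 = 493af2a8
  after D3: wrote 2B at 0x07 = b282
query mem[0x1f]=0x3a, mem[0x07]=0xb2, mem[0x04]=0xf2, mem[0x06]=0x62, mem[0x19]=0x0e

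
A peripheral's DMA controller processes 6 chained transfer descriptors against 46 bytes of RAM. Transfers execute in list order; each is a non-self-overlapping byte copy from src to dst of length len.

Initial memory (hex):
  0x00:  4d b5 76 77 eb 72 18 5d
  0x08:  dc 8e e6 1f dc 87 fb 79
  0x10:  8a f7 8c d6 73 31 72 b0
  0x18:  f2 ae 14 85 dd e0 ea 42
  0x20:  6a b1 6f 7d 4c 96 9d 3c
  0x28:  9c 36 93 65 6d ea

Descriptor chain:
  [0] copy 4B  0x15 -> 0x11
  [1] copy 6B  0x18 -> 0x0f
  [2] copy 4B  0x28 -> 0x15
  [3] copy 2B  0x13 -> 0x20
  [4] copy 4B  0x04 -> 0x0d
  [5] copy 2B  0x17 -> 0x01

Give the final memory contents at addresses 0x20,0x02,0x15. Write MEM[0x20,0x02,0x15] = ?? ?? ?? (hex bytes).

MEM[0x20,0x02,0x15] = dd 65 9c

  after D0: wrote 4B at 0x11 = 3172b0f2
  after D1: wrote 6B at 0x0f = f2ae1485dde0
  after D2: wrote 4B at 0x15 = 9c369365
  after D3: wrote 2B at 0x20 = dde0
  after D4: wrote 4B at 0x0d = eb72185d
  after D5: wrote 2B at 0x01 = 9365
query mem[0x20]=0xdd, mem[0x02]=0x65, mem[0x15]=0x9c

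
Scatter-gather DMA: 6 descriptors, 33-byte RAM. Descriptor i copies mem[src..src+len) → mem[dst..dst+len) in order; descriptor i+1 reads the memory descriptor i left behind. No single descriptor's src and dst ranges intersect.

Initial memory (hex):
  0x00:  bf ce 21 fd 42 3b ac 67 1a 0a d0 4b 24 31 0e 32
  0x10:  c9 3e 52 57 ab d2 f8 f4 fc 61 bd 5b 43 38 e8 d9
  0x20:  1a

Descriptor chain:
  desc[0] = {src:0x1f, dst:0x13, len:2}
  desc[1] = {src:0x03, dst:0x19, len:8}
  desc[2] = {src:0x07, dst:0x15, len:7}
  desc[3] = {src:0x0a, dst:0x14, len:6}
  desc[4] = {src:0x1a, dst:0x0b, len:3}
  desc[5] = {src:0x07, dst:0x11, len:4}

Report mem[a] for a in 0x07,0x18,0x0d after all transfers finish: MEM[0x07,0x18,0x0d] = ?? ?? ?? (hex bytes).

MEM[0x07,0x18,0x0d] = 67 0e ac

#0 dst[0x13+2] := {0xd9,0x1a}
#1 dst[0x19+8] := {0xfd,0x42,0x3b,0xac,0x67,0x1a,0x0a,0xd0}
#2 dst[0x15+7] := {0x67,0x1a,0x0a,0xd0,0x4b,0x24,0x31}
#3 dst[0x14+6] := {0xd0,0x4b,0x24,0x31,0x0e,0x32}
#4 dst[0x0b+3] := {0x24,0x31,0xac}
#5 dst[0x11+4] := {0x67,0x1a,0x0a,0xd0}
query mem[0x07]=0x67, mem[0x18]=0x0e, mem[0x0d]=0xac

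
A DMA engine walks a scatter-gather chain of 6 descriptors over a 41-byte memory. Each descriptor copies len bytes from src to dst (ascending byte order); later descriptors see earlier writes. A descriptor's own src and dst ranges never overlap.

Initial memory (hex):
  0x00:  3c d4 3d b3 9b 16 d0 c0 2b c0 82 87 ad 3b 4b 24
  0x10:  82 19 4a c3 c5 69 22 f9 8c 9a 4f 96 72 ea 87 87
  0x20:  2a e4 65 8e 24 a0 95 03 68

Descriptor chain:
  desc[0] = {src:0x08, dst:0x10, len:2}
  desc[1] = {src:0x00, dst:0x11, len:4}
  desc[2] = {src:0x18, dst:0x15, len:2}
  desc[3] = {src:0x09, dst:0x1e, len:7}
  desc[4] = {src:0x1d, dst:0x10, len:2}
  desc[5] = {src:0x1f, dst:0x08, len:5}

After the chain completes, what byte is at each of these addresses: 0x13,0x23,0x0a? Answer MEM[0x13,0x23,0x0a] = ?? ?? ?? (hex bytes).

#0 dst[0x10+2] := {0x2b,0xc0}
#1 dst[0x11+4] := {0x3c,0xd4,0x3d,0xb3}
#2 dst[0x15+2] := {0x8c,0x9a}
#3 dst[0x1e+7] := {0xc0,0x82,0x87,0xad,0x3b,0x4b,0x24}
#4 dst[0x10+2] := {0xea,0xc0}
#5 dst[0x08+5] := {0x82,0x87,0xad,0x3b,0x4b}
query mem[0x13]=0x3d, mem[0x23]=0x4b, mem[0x0a]=0xad

MEM[0x13,0x23,0x0a] = 3d 4b ad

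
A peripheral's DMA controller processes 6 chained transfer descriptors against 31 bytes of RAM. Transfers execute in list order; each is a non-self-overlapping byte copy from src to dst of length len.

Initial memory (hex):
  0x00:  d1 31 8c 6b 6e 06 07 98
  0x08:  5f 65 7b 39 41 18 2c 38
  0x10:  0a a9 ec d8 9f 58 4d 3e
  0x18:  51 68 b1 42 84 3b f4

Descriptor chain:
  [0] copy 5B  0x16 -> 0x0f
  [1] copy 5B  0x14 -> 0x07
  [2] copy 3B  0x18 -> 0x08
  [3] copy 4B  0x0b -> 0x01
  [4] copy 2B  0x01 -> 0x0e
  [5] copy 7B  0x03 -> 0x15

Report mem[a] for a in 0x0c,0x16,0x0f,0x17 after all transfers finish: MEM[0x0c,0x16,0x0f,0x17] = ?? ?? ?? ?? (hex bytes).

[0] 0x16->0x0f len=5 : 4d 3e 51 68 b1
[1] 0x14->0x07 len=5 : 9f 58 4d 3e 51
[2] 0x18->0x08 len=3 : 51 68 b1
[3] 0x0b->0x01 len=4 : 51 41 18 2c
[4] 0x01->0x0e len=2 : 51 41
[5] 0x03->0x15 len=7 : 18 2c 06 07 9f 51 68
query mem[0x0c]=0x41, mem[0x16]=0x2c, mem[0x0f]=0x41, mem[0x17]=0x06

MEM[0x0c,0x16,0x0f,0x17] = 41 2c 41 06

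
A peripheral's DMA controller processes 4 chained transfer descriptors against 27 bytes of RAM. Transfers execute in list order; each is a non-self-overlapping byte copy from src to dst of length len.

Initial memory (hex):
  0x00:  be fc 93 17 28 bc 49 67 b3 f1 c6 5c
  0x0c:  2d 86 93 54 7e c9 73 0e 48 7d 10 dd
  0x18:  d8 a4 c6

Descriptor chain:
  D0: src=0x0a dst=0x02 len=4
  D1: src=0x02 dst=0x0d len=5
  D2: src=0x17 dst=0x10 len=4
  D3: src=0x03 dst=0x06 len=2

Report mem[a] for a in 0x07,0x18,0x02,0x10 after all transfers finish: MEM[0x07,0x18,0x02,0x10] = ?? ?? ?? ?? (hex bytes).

#0 dst[0x02+4] := {0xc6,0x5c,0x2d,0x86}
#1 dst[0x0d+5] := {0xc6,0x5c,0x2d,0x86,0x49}
#2 dst[0x10+4] := {0xdd,0xd8,0xa4,0xc6}
#3 dst[0x06+2] := {0x5c,0x2d}
query mem[0x07]=0x2d, mem[0x18]=0xd8, mem[0x02]=0xc6, mem[0x10]=0xdd

MEM[0x07,0x18,0x02,0x10] = 2d d8 c6 dd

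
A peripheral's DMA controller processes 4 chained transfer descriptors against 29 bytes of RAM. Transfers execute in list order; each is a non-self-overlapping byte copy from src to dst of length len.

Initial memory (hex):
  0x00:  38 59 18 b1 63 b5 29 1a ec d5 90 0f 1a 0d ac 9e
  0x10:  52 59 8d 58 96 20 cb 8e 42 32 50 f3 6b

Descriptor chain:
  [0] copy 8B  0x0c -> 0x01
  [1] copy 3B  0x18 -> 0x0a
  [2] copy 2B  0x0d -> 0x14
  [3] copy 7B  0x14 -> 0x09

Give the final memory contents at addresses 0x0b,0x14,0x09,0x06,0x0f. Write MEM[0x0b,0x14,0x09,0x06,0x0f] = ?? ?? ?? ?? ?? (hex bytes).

D0: mem[0x01..0x08] <- [1a 0d ac 9e 52 59 8d 58]
D1: mem[0x0a..0x0c] <- [42 32 50]
D2: mem[0x14..0x15] <- [0d ac]
D3: mem[0x09..0x0f] <- [0d ac cb 8e 42 32 50]
query mem[0x0b]=0xcb, mem[0x14]=0x0d, mem[0x09]=0x0d, mem[0x06]=0x59, mem[0x0f]=0x50

MEM[0x0b,0x14,0x09,0x06,0x0f] = cb 0d 0d 59 50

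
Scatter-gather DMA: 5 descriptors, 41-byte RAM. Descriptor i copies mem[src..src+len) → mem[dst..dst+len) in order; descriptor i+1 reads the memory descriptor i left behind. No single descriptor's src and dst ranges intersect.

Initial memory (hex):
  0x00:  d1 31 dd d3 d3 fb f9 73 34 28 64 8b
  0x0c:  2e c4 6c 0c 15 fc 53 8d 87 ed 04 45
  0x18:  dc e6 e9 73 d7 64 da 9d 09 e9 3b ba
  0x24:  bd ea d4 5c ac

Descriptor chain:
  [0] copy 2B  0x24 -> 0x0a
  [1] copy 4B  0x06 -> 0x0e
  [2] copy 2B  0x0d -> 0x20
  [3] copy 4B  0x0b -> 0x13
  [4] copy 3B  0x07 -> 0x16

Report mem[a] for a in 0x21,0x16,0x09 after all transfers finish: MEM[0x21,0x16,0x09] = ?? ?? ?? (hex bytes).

D0: mem[0x0a..0x0b] <- [bd ea]
D1: mem[0x0e..0x11] <- [f9 73 34 28]
D2: mem[0x20..0x21] <- [c4 f9]
D3: mem[0x13..0x16] <- [ea 2e c4 f9]
D4: mem[0x16..0x18] <- [73 34 28]
query mem[0x21]=0xf9, mem[0x16]=0x73, mem[0x09]=0x28

MEM[0x21,0x16,0x09] = f9 73 28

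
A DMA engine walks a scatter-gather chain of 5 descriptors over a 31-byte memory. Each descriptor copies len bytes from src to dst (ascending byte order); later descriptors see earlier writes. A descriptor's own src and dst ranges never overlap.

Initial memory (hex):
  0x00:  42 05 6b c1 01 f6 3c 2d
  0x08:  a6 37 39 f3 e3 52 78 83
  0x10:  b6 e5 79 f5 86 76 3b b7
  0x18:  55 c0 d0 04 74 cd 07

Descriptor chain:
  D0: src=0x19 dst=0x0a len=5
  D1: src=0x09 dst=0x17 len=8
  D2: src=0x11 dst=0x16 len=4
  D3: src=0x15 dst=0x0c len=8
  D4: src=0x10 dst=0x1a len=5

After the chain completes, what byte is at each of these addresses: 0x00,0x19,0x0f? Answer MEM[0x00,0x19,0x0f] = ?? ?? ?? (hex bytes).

MEM[0x00,0x19,0x0f] = 42 86 f5

  after D0: wrote 5B at 0x0a = c0d00474cd
  after D1: wrote 8B at 0x17 = 37c0d00474cd83b6
  after D2: wrote 4B at 0x16 = e579f586
  after D3: wrote 8B at 0x0c = 76e579f5860474cd
  after D4: wrote 5B at 0x1a = 860474cd86
query mem[0x00]=0x42, mem[0x19]=0x86, mem[0x0f]=0xf5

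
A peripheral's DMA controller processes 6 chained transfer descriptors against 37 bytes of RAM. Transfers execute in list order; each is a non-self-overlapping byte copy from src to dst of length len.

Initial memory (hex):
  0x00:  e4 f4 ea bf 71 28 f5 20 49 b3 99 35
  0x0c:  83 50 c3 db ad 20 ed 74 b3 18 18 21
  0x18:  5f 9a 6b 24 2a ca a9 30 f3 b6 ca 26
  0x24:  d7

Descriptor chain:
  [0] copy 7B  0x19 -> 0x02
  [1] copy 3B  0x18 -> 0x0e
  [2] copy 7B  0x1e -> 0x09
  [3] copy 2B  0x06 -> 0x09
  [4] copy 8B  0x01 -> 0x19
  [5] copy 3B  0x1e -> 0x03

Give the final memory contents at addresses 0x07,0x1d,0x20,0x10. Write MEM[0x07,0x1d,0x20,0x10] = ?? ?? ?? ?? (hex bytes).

[0] 0x19->0x02 len=7 : 9a 6b 24 2a ca a9 30
[1] 0x18->0x0e len=3 : 5f 9a 6b
[2] 0x1e->0x09 len=7 : a9 30 f3 b6 ca 26 d7
[3] 0x06->0x09 len=2 : ca a9
[4] 0x01->0x19 len=8 : f4 9a 6b 24 2a ca a9 30
[5] 0x1e->0x03 len=3 : ca a9 30
query mem[0x07]=0xa9, mem[0x1d]=0x2a, mem[0x20]=0x30, mem[0x10]=0x6b

MEM[0x07,0x1d,0x20,0x10] = a9 2a 30 6b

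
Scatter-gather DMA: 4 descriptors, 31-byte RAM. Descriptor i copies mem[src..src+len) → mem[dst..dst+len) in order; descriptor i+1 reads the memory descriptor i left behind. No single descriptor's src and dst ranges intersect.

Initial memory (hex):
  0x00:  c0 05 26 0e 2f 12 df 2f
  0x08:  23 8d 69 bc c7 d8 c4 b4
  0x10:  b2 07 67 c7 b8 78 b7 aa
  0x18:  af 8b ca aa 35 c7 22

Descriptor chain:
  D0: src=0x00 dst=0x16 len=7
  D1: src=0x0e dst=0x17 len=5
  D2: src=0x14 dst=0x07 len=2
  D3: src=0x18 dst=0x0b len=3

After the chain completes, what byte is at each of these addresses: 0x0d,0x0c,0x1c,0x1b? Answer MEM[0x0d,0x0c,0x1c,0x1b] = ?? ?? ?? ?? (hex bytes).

#0 dst[0x16+7] := {0xc0,0x05,0x26,0x0e,0x2f,0x12,0xdf}
#1 dst[0x17+5] := {0xc4,0xb4,0xb2,0x07,0x67}
#2 dst[0x07+2] := {0xb8,0x78}
#3 dst[0x0b+3] := {0xb4,0xb2,0x07}
query mem[0x0d]=0x07, mem[0x0c]=0xb2, mem[0x1c]=0xdf, mem[0x1b]=0x67

MEM[0x0d,0x0c,0x1c,0x1b] = 07 b2 df 67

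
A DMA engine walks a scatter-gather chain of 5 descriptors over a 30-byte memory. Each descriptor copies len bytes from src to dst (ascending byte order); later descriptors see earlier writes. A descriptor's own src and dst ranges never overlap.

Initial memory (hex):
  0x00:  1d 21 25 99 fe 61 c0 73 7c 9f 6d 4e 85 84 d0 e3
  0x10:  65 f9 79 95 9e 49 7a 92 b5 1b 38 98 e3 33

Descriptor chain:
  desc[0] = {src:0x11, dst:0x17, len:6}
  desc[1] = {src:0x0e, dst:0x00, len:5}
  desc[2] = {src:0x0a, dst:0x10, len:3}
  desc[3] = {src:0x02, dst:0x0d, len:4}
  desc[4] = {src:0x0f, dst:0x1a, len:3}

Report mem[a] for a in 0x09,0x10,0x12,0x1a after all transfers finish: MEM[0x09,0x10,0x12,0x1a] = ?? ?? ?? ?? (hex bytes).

MEM[0x09,0x10,0x12,0x1a] = 9f 61 85 79

  after D0: wrote 6B at 0x17 = f979959e497a
  after D1: wrote 5B at 0x00 = d0e365f979
  after D2: wrote 3B at 0x10 = 6d4e85
  after D3: wrote 4B at 0x0d = 65f97961
  after D4: wrote 3B at 0x1a = 79614e
query mem[0x09]=0x9f, mem[0x10]=0x61, mem[0x12]=0x85, mem[0x1a]=0x79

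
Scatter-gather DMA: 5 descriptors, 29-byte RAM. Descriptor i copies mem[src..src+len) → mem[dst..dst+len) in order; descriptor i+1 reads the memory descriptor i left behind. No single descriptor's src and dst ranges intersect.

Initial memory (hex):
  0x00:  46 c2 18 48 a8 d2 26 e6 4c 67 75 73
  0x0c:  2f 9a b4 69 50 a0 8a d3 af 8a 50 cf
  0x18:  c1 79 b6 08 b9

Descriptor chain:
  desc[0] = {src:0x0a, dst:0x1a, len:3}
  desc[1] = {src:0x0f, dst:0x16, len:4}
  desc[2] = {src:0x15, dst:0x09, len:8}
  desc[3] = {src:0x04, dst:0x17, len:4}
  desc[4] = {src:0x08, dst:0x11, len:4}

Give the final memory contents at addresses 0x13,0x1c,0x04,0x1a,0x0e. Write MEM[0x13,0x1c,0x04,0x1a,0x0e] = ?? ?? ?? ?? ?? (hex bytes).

MEM[0x13,0x1c,0x04,0x1a,0x0e] = 69 2f a8 e6 75

[0] 0x0a->0x1a len=3 : 75 73 2f
[1] 0x0f->0x16 len=4 : 69 50 a0 8a
[2] 0x15->0x09 len=8 : 8a 69 50 a0 8a 75 73 2f
[3] 0x04->0x17 len=4 : a8 d2 26 e6
[4] 0x08->0x11 len=4 : 4c 8a 69 50
query mem[0x13]=0x69, mem[0x1c]=0x2f, mem[0x04]=0xa8, mem[0x1a]=0xe6, mem[0x0e]=0x75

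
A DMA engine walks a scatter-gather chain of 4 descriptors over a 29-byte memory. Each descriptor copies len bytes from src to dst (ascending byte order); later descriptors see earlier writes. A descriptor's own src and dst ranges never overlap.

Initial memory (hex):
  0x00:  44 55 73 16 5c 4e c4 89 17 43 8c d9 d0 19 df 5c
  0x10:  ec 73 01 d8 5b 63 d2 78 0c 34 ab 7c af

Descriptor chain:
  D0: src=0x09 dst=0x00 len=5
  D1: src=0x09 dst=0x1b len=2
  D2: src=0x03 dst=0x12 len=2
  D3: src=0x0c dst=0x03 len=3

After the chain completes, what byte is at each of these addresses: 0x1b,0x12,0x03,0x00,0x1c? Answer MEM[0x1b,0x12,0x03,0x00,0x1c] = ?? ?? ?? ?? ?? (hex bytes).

MEM[0x1b,0x12,0x03,0x00,0x1c] = 43 d0 d0 43 8c

  after D0: wrote 5B at 0x00 = 438cd9d019
  after D1: wrote 2B at 0x1b = 438c
  after D2: wrote 2B at 0x12 = d019
  after D3: wrote 3B at 0x03 = d019df
query mem[0x1b]=0x43, mem[0x12]=0xd0, mem[0x03]=0xd0, mem[0x00]=0x43, mem[0x1c]=0x8c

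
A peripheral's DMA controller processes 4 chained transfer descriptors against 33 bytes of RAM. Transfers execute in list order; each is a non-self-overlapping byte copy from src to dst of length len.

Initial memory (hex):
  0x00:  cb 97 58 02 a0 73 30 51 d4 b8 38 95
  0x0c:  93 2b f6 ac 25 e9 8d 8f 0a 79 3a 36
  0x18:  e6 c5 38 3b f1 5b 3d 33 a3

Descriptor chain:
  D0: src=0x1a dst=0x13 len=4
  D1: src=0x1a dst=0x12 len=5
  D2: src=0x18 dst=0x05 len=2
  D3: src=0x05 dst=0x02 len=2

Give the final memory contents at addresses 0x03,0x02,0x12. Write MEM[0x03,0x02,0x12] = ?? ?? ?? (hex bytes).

#0 dst[0x13+4] := {0x38,0x3b,0xf1,0x5b}
#1 dst[0x12+5] := {0x38,0x3b,0xf1,0x5b,0x3d}
#2 dst[0x05+2] := {0xe6,0xc5}
#3 dst[0x02+2] := {0xe6,0xc5}
query mem[0x03]=0xc5, mem[0x02]=0xe6, mem[0x12]=0x38

MEM[0x03,0x02,0x12] = c5 e6 38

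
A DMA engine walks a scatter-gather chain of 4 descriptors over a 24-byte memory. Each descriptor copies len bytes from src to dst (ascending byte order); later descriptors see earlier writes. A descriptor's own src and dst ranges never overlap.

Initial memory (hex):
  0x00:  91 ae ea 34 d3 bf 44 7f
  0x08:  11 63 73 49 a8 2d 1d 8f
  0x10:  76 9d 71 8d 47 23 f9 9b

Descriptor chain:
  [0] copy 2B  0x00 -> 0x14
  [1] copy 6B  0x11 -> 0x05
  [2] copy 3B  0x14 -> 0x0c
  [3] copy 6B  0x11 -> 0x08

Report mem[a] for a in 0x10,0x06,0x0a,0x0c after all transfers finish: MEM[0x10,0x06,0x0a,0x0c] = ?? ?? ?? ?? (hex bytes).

#0 dst[0x14+2] := {0x91,0xae}
#1 dst[0x05+6] := {0x9d,0x71,0x8d,0x91,0xae,0xf9}
#2 dst[0x0c+3] := {0x91,0xae,0xf9}
#3 dst[0x08+6] := {0x9d,0x71,0x8d,0x91,0xae,0xf9}
query mem[0x10]=0x76, mem[0x06]=0x71, mem[0x0a]=0x8d, mem[0x0c]=0xae

MEM[0x10,0x06,0x0a,0x0c] = 76 71 8d ae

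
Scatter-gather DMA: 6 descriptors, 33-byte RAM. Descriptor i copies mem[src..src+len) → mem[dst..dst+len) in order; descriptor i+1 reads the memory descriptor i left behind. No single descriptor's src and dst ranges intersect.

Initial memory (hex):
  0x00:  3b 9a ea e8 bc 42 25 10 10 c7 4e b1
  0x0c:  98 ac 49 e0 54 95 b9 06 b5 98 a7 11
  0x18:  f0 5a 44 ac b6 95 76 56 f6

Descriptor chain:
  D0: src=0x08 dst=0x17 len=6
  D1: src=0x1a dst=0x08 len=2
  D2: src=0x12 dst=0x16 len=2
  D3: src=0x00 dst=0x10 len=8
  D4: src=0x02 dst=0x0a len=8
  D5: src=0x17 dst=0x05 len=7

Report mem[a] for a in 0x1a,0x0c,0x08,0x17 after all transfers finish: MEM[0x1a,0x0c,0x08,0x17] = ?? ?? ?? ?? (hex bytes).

MEM[0x1a,0x0c,0x08,0x17] = b1 bc b1 10

[0] 0x08->0x17 len=6 : 10 c7 4e b1 98 ac
[1] 0x1a->0x08 len=2 : b1 98
[2] 0x12->0x16 len=2 : b9 06
[3] 0x00->0x10 len=8 : 3b 9a ea e8 bc 42 25 10
[4] 0x02->0x0a len=8 : ea e8 bc 42 25 10 b1 98
[5] 0x17->0x05 len=7 : 10 c7 4e b1 98 ac 95
query mem[0x1a]=0xb1, mem[0x0c]=0xbc, mem[0x08]=0xb1, mem[0x17]=0x10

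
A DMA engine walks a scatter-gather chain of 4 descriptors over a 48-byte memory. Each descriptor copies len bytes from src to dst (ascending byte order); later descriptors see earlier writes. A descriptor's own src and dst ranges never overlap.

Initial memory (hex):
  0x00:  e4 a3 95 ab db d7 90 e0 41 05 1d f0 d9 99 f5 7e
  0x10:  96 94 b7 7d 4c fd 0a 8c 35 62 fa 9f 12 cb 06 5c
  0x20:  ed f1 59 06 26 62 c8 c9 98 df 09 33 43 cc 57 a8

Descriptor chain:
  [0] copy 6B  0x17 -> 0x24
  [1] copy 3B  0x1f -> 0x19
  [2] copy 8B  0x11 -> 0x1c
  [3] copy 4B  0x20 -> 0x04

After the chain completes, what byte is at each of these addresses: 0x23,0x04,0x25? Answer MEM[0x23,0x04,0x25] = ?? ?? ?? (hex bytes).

MEM[0x23,0x04,0x25] = 35 fd 35

D0: mem[0x24..0x29] <- [8c 35 62 fa 9f 12]
D1: mem[0x19..0x1b] <- [5c ed f1]
D2: mem[0x1c..0x23] <- [94 b7 7d 4c fd 0a 8c 35]
D3: mem[0x04..0x07] <- [fd 0a 8c 35]
query mem[0x23]=0x35, mem[0x04]=0xfd, mem[0x25]=0x35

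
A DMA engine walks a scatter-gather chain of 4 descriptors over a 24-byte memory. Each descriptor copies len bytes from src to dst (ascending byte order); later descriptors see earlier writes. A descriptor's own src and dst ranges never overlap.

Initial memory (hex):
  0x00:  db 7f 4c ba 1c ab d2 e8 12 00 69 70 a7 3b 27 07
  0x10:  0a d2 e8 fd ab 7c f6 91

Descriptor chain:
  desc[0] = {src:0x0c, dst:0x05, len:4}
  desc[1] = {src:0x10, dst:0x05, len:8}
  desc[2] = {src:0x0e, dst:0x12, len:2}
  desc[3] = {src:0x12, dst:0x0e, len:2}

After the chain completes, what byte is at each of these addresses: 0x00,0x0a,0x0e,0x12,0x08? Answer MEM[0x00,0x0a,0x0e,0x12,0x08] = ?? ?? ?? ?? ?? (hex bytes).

[0] 0x0c->0x05 len=4 : a7 3b 27 07
[1] 0x10->0x05 len=8 : 0a d2 e8 fd ab 7c f6 91
[2] 0x0e->0x12 len=2 : 27 07
[3] 0x12->0x0e len=2 : 27 07
query mem[0x00]=0xdb, mem[0x0a]=0x7c, mem[0x0e]=0x27, mem[0x12]=0x27, mem[0x08]=0xfd

MEM[0x00,0x0a,0x0e,0x12,0x08] = db 7c 27 27 fd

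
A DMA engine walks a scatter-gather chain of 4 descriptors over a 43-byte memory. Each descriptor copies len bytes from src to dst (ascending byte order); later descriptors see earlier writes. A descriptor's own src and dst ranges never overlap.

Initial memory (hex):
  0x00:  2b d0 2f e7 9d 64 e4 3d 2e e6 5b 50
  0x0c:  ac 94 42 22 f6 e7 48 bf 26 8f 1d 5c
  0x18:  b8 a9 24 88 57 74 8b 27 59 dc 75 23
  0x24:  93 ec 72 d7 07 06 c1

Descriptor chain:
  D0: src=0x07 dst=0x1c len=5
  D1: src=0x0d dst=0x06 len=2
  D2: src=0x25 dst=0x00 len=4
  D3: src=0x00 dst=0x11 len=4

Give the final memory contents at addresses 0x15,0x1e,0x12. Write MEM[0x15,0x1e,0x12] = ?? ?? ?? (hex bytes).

MEM[0x15,0x1e,0x12] = 8f e6 72

  after D0: wrote 5B at 0x1c = 3d2ee65b50
  after D1: wrote 2B at 0x06 = 9442
  after D2: wrote 4B at 0x00 = ec72d707
  after D3: wrote 4B at 0x11 = ec72d707
query mem[0x15]=0x8f, mem[0x1e]=0xe6, mem[0x12]=0x72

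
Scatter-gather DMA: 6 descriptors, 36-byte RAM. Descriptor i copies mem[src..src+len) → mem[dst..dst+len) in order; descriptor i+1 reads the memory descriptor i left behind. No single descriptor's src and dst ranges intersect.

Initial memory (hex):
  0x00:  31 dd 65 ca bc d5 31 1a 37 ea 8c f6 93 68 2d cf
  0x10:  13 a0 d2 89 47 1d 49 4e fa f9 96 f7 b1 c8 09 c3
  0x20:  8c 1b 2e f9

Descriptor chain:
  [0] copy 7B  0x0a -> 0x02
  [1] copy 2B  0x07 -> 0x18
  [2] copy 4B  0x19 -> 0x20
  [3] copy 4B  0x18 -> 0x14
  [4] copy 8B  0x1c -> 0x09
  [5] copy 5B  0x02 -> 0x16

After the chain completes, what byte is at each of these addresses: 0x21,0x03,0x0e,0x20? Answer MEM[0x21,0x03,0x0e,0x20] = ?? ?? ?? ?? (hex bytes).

MEM[0x21,0x03,0x0e,0x20] = 96 f6 96 13

#0 dst[0x02+7] := {0x8c,0xf6,0x93,0x68,0x2d,0xcf,0x13}
#1 dst[0x18+2] := {0xcf,0x13}
#2 dst[0x20+4] := {0x13,0x96,0xf7,0xb1}
#3 dst[0x14+4] := {0xcf,0x13,0x96,0xf7}
#4 dst[0x09+8] := {0xb1,0xc8,0x09,0xc3,0x13,0x96,0xf7,0xb1}
#5 dst[0x16+5] := {0x8c,0xf6,0x93,0x68,0x2d}
query mem[0x21]=0x96, mem[0x03]=0xf6, mem[0x0e]=0x96, mem[0x20]=0x13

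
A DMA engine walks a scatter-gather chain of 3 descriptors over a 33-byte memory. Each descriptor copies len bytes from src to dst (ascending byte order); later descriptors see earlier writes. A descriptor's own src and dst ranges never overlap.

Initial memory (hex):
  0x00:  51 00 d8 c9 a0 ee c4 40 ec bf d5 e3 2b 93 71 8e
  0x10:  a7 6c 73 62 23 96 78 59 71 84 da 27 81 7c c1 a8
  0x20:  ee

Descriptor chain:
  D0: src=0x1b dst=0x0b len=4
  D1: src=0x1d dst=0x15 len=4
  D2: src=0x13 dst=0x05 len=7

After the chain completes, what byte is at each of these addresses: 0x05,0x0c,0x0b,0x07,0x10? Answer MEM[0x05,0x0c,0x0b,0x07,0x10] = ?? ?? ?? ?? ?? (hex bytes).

[0] 0x1b->0x0b len=4 : 27 81 7c c1
[1] 0x1d->0x15 len=4 : 7c c1 a8 ee
[2] 0x13->0x05 len=7 : 62 23 7c c1 a8 ee 84
query mem[0x05]=0x62, mem[0x0c]=0x81, mem[0x0b]=0x84, mem[0x07]=0x7c, mem[0x10]=0xa7

MEM[0x05,0x0c,0x0b,0x07,0x10] = 62 81 84 7c a7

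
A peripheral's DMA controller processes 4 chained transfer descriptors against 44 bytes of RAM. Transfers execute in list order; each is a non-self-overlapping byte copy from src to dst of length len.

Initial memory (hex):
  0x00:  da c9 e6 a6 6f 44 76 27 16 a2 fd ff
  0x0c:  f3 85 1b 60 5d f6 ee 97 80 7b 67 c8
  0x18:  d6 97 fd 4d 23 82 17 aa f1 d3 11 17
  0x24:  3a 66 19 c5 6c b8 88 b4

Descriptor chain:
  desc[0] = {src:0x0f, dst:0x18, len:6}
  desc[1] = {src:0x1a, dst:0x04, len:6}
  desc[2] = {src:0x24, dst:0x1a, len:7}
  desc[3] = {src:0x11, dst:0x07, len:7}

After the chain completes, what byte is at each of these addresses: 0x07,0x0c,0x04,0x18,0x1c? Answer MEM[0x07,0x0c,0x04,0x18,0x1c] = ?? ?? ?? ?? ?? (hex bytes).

MEM[0x07,0x0c,0x04,0x18,0x1c] = f6 67 f6 60 19

#0 dst[0x18+6] := {0x60,0x5d,0xf6,0xee,0x97,0x80}
#1 dst[0x04+6] := {0xf6,0xee,0x97,0x80,0x17,0xaa}
#2 dst[0x1a+7] := {0x3a,0x66,0x19,0xc5,0x6c,0xb8,0x88}
#3 dst[0x07+7] := {0xf6,0xee,0x97,0x80,0x7b,0x67,0xc8}
query mem[0x07]=0xf6, mem[0x0c]=0x67, mem[0x04]=0xf6, mem[0x18]=0x60, mem[0x1c]=0x19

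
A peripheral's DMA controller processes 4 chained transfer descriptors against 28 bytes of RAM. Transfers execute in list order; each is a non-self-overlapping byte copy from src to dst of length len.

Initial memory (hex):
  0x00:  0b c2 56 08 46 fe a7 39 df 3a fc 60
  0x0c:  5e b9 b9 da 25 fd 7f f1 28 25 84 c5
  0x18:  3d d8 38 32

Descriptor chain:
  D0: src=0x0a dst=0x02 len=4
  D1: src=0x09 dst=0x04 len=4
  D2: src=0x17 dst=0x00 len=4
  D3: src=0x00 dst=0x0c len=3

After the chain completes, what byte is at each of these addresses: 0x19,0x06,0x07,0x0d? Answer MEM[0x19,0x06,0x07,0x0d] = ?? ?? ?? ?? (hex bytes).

D0: mem[0x02..0x05] <- [fc 60 5e b9]
D1: mem[0x04..0x07] <- [3a fc 60 5e]
D2: mem[0x00..0x03] <- [c5 3d d8 38]
D3: mem[0x0c..0x0e] <- [c5 3d d8]
query mem[0x19]=0xd8, mem[0x06]=0x60, mem[0x07]=0x5e, mem[0x0d]=0x3d

MEM[0x19,0x06,0x07,0x0d] = d8 60 5e 3d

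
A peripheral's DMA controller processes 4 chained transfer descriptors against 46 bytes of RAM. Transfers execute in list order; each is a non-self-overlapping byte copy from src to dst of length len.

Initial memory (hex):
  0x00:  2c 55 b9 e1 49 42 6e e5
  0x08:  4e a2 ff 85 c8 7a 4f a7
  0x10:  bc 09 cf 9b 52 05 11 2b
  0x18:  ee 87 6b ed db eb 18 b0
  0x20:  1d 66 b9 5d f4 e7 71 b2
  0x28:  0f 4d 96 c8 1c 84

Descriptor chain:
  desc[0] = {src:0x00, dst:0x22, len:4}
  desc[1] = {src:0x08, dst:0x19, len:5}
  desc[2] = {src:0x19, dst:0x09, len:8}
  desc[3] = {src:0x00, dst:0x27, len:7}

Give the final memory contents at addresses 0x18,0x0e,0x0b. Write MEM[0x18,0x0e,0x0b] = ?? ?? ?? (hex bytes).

#0 dst[0x22+4] := {0x2c,0x55,0xb9,0xe1}
#1 dst[0x19+5] := {0x4e,0xa2,0xff,0x85,0xc8}
#2 dst[0x09+8] := {0x4e,0xa2,0xff,0x85,0xc8,0x18,0xb0,0x1d}
#3 dst[0x27+7] := {0x2c,0x55,0xb9,0xe1,0x49,0x42,0x6e}
query mem[0x18]=0xee, mem[0x0e]=0x18, mem[0x0b]=0xff

MEM[0x18,0x0e,0x0b] = ee 18 ff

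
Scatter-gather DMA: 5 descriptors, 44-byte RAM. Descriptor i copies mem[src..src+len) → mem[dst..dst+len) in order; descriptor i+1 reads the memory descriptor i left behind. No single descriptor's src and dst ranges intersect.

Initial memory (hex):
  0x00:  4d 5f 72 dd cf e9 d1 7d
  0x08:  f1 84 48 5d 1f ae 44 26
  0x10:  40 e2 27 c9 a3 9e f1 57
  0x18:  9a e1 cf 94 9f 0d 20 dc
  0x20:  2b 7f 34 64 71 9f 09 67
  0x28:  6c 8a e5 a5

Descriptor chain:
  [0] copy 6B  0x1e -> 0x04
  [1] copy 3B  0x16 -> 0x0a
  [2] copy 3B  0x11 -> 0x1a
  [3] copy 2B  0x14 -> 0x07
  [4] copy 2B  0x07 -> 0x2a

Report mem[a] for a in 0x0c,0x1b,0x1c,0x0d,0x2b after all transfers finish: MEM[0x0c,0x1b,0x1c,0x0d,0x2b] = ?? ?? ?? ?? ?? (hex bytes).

D0: mem[0x04..0x09] <- [20 dc 2b 7f 34 64]
D1: mem[0x0a..0x0c] <- [f1 57 9a]
D2: mem[0x1a..0x1c] <- [e2 27 c9]
D3: mem[0x07..0x08] <- [a3 9e]
D4: mem[0x2a..0x2b] <- [a3 9e]
query mem[0x0c]=0x9a, mem[0x1b]=0x27, mem[0x1c]=0xc9, mem[0x0d]=0xae, mem[0x2b]=0x9e

MEM[0x0c,0x1b,0x1c,0x0d,0x2b] = 9a 27 c9 ae 9e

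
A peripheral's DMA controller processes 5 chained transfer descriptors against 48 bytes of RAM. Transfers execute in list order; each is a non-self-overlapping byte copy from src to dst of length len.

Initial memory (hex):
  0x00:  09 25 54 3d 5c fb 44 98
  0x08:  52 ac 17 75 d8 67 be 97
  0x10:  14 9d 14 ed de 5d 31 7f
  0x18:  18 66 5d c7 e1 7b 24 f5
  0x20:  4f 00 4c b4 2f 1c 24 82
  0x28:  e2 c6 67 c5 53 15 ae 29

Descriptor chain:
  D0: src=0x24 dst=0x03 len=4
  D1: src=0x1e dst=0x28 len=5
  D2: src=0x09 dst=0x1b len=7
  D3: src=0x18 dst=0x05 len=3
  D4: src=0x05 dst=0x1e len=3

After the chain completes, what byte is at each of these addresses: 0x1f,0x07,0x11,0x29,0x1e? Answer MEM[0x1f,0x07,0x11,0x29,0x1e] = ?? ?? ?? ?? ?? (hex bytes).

MEM[0x1f,0x07,0x11,0x29,0x1e] = 66 5d 9d f5 18

  after D0: wrote 4B at 0x03 = 2f1c2482
  after D1: wrote 5B at 0x28 = 24f54f004c
  after D2: wrote 7B at 0x1b = ac1775d867be97
  after D3: wrote 3B at 0x05 = 18665d
  after D4: wrote 3B at 0x1e = 18665d
query mem[0x1f]=0x66, mem[0x07]=0x5d, mem[0x11]=0x9d, mem[0x29]=0xf5, mem[0x1e]=0x18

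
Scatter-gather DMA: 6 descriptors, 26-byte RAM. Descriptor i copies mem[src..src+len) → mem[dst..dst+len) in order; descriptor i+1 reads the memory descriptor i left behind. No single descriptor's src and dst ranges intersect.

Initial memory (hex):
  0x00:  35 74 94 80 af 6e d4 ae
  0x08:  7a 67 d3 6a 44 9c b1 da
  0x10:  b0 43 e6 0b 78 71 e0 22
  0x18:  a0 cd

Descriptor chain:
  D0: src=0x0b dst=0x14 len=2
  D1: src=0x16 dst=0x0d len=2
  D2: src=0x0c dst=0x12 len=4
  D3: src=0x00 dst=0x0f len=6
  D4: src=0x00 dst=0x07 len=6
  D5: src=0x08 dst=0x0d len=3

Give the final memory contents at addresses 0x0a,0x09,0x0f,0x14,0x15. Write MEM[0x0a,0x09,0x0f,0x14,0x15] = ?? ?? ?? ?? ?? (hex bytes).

#0 dst[0x14+2] := {0x6a,0x44}
#1 dst[0x0d+2] := {0xe0,0x22}
#2 dst[0x12+4] := {0x44,0xe0,0x22,0xda}
#3 dst[0x0f+6] := {0x35,0x74,0x94,0x80,0xaf,0x6e}
#4 dst[0x07+6] := {0x35,0x74,0x94,0x80,0xaf,0x6e}
#5 dst[0x0d+3] := {0x74,0x94,0x80}
query mem[0x0a]=0x80, mem[0x09]=0x94, mem[0x0f]=0x80, mem[0x14]=0x6e, mem[0x15]=0xda

MEM[0x0a,0x09,0x0f,0x14,0x15] = 80 94 80 6e da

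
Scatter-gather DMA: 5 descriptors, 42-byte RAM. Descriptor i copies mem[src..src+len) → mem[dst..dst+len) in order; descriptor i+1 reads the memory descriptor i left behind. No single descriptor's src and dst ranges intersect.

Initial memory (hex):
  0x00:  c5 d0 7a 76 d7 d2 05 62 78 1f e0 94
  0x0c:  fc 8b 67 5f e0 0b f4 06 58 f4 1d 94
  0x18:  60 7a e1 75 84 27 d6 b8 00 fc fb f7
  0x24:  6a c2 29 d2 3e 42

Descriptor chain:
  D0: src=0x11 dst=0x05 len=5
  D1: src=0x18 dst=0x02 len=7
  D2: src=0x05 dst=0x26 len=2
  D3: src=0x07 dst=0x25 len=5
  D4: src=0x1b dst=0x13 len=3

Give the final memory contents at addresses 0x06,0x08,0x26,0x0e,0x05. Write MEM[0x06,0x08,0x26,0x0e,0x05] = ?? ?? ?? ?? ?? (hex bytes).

MEM[0x06,0x08,0x26,0x0e,0x05] = 84 d6 d6 67 75

#0 dst[0x05+5] := {0x0b,0xf4,0x06,0x58,0xf4}
#1 dst[0x02+7] := {0x60,0x7a,0xe1,0x75,0x84,0x27,0xd6}
#2 dst[0x26+2] := {0x75,0x84}
#3 dst[0x25+5] := {0x27,0xd6,0xf4,0xe0,0x94}
#4 dst[0x13+3] := {0x75,0x84,0x27}
query mem[0x06]=0x84, mem[0x08]=0xd6, mem[0x26]=0xd6, mem[0x0e]=0x67, mem[0x05]=0x75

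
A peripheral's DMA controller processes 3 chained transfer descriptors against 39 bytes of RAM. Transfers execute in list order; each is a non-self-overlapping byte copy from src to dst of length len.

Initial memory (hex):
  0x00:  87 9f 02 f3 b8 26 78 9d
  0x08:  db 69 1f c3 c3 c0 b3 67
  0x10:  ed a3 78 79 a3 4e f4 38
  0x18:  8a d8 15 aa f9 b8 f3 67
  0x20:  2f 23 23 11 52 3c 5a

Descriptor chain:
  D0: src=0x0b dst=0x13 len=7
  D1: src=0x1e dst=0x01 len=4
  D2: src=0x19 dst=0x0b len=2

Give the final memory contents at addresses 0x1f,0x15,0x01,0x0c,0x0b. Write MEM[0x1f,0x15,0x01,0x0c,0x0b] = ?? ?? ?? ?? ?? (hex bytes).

[0] 0x0b->0x13 len=7 : c3 c3 c0 b3 67 ed a3
[1] 0x1e->0x01 len=4 : f3 67 2f 23
[2] 0x19->0x0b len=2 : a3 15
query mem[0x1f]=0x67, mem[0x15]=0xc0, mem[0x01]=0xf3, mem[0x0c]=0x15, mem[0x0b]=0xa3

MEM[0x1f,0x15,0x01,0x0c,0x0b] = 67 c0 f3 15 a3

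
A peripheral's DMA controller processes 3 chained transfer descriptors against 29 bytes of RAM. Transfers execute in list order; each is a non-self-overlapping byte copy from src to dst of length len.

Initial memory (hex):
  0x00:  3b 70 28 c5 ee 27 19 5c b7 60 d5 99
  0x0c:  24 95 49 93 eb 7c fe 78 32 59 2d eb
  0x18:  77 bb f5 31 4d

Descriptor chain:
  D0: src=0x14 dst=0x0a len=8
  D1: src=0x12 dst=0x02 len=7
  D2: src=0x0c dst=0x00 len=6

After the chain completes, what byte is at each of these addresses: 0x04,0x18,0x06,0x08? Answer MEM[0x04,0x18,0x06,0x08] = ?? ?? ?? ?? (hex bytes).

MEM[0x04,0x18,0x06,0x08] = f5 77 2d 77

D0: mem[0x0a..0x11] <- [32 59 2d eb 77 bb f5 31]
D1: mem[0x02..0x08] <- [fe 78 32 59 2d eb 77]
D2: mem[0x00..0x05] <- [2d eb 77 bb f5 31]
query mem[0x04]=0xf5, mem[0x18]=0x77, mem[0x06]=0x2d, mem[0x08]=0x77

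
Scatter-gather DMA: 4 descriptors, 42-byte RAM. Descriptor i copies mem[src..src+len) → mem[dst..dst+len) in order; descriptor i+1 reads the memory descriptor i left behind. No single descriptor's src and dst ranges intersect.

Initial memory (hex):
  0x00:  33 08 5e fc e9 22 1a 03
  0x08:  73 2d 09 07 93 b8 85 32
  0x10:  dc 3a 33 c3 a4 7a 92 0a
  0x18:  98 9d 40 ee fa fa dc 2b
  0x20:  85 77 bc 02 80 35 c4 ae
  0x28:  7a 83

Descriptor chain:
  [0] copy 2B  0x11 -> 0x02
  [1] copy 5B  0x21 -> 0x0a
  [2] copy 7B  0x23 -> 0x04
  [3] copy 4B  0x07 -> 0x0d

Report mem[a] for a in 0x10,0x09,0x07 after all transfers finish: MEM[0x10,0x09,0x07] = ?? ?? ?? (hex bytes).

MEM[0x10,0x09,0x07] = 83 7a c4

  after D0: wrote 2B at 0x02 = 3a33
  after D1: wrote 5B at 0x0a = 77bc028035
  after D2: wrote 7B at 0x04 = 028035c4ae7a83
  after D3: wrote 4B at 0x0d = c4ae7a83
query mem[0x10]=0x83, mem[0x09]=0x7a, mem[0x07]=0xc4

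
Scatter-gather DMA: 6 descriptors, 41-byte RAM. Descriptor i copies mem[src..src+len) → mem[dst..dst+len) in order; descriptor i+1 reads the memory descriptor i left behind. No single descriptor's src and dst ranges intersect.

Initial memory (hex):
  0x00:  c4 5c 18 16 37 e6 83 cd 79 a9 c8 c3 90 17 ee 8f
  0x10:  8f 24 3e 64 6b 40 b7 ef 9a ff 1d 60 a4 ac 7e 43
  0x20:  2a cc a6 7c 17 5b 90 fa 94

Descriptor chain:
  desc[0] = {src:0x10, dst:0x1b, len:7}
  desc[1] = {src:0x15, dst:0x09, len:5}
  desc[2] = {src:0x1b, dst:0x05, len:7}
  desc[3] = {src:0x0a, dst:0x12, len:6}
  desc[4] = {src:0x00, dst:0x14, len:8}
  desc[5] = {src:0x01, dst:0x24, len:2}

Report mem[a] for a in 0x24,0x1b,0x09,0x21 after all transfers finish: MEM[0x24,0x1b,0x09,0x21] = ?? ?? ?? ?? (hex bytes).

#0 dst[0x1b+7] := {0x8f,0x24,0x3e,0x64,0x6b,0x40,0xb7}
#1 dst[0x09+5] := {0x40,0xb7,0xef,0x9a,0xff}
#2 dst[0x05+7] := {0x8f,0x24,0x3e,0x64,0x6b,0x40,0xb7}
#3 dst[0x12+6] := {0x40,0xb7,0x9a,0xff,0xee,0x8f}
#4 dst[0x14+8] := {0xc4,0x5c,0x18,0x16,0x37,0x8f,0x24,0x3e}
#5 dst[0x24+2] := {0x5c,0x18}
query mem[0x24]=0x5c, mem[0x1b]=0x3e, mem[0x09]=0x6b, mem[0x21]=0xb7

MEM[0x24,0x1b,0x09,0x21] = 5c 3e 6b b7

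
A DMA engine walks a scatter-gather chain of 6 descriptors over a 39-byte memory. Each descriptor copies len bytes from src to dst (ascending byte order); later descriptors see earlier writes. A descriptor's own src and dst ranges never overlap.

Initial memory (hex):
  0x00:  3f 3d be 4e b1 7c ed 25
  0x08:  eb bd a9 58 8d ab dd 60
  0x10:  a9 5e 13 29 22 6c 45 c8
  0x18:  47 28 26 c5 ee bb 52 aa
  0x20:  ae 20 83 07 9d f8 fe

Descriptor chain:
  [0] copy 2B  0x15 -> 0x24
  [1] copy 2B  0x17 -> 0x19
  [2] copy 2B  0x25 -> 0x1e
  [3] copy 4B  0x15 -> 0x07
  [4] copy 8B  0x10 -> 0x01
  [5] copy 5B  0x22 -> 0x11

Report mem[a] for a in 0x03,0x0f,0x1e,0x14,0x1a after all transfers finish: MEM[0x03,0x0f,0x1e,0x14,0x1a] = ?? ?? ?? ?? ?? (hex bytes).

MEM[0x03,0x0f,0x1e,0x14,0x1a] = 13 60 45 45 47

  after D0: wrote 2B at 0x24 = 6c45
  after D1: wrote 2B at 0x19 = c847
  after D2: wrote 2B at 0x1e = 45fe
  after D3: wrote 4B at 0x07 = 6c45c847
  after D4: wrote 8B at 0x01 = a95e1329226c45c8
  after D5: wrote 5B at 0x11 = 83076c45fe
query mem[0x03]=0x13, mem[0x0f]=0x60, mem[0x1e]=0x45, mem[0x14]=0x45, mem[0x1a]=0x47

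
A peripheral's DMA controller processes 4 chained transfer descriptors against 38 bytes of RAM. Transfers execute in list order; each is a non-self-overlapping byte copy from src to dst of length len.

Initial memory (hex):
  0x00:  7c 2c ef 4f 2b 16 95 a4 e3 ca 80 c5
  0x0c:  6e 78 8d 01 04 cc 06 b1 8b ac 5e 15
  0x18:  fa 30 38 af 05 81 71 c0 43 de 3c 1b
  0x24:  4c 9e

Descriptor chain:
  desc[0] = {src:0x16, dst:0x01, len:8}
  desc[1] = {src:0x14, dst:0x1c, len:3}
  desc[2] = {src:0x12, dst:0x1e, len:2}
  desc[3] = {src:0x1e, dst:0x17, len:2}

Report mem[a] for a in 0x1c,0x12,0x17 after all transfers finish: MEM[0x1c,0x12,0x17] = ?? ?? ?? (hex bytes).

#0 dst[0x01+8] := {0x5e,0x15,0xfa,0x30,0x38,0xaf,0x05,0x81}
#1 dst[0x1c+3] := {0x8b,0xac,0x5e}
#2 dst[0x1e+2] := {0x06,0xb1}
#3 dst[0x17+2] := {0x06,0xb1}
query mem[0x1c]=0x8b, mem[0x12]=0x06, mem[0x17]=0x06

MEM[0x1c,0x12,0x17] = 8b 06 06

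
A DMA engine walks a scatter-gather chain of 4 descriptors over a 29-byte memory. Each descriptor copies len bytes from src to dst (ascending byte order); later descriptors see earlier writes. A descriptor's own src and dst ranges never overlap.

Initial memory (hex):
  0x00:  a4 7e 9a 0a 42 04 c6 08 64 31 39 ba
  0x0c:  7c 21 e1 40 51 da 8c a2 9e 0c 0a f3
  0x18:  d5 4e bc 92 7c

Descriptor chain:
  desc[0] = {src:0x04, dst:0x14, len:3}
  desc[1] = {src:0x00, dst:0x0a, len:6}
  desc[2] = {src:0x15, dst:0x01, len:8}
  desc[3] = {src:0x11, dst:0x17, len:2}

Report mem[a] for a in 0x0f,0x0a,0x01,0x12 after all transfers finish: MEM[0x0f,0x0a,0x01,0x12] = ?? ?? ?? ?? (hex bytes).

MEM[0x0f,0x0a,0x01,0x12] = 04 a4 04 8c

#0 dst[0x14+3] := {0x42,0x04,0xc6}
#1 dst[0x0a+6] := {0xa4,0x7e,0x9a,0x0a,0x42,0x04}
#2 dst[0x01+8] := {0x04,0xc6,0xf3,0xd5,0x4e,0xbc,0x92,0x7c}
#3 dst[0x17+2] := {0xda,0x8c}
query mem[0x0f]=0x04, mem[0x0a]=0xa4, mem[0x01]=0x04, mem[0x12]=0x8c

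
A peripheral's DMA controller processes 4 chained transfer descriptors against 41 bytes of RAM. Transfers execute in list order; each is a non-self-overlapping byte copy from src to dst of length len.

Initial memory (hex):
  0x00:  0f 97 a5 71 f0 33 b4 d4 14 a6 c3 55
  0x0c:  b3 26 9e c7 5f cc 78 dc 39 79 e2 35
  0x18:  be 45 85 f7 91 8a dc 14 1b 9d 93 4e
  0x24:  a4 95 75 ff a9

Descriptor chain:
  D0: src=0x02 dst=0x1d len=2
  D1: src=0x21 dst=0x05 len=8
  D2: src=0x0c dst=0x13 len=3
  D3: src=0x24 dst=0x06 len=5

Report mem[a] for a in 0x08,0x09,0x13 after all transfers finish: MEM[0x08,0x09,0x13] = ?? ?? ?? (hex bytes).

MEM[0x08,0x09,0x13] = 75 ff a9

D0: mem[0x1d..0x1e] <- [a5 71]
D1: mem[0x05..0x0c] <- [9d 93 4e a4 95 75 ff a9]
D2: mem[0x13..0x15] <- [a9 26 9e]
D3: mem[0x06..0x0a] <- [a4 95 75 ff a9]
query mem[0x08]=0x75, mem[0x09]=0xff, mem[0x13]=0xa9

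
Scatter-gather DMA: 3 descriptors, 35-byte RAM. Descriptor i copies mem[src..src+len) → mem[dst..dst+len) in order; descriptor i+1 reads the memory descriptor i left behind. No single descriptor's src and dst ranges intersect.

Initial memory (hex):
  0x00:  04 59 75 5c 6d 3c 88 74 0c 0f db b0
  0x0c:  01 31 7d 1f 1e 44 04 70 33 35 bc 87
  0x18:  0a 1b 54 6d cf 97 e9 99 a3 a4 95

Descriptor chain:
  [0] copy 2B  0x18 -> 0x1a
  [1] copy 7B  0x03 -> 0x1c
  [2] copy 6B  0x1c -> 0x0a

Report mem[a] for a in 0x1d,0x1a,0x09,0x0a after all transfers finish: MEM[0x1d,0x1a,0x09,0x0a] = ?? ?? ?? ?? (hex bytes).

MEM[0x1d,0x1a,0x09,0x0a] = 6d 0a 0f 5c

#0 dst[0x1a+2] := {0x0a,0x1b}
#1 dst[0x1c+7] := {0x5c,0x6d,0x3c,0x88,0x74,0x0c,0x0f}
#2 dst[0x0a+6] := {0x5c,0x6d,0x3c,0x88,0x74,0x0c}
query mem[0x1d]=0x6d, mem[0x1a]=0x0a, mem[0x09]=0x0f, mem[0x0a]=0x5c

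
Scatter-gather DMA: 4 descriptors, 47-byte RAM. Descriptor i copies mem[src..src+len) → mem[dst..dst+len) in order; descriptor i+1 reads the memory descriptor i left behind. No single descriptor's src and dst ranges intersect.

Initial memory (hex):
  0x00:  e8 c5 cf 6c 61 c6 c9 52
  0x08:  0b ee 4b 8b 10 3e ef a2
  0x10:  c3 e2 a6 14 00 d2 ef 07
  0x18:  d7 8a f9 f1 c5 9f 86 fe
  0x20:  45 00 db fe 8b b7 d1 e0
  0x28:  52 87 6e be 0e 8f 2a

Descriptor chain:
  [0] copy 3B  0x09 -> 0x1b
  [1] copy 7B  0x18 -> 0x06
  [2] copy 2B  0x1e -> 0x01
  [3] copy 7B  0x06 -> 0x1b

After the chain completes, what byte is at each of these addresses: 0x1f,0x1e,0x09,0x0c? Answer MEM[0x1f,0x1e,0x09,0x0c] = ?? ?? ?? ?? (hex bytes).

D0: mem[0x1b..0x1d] <- [ee 4b 8b]
D1: mem[0x06..0x0c] <- [d7 8a f9 ee 4b 8b 86]
D2: mem[0x01..0x02] <- [86 fe]
D3: mem[0x1b..0x21] <- [d7 8a f9 ee 4b 8b 86]
query mem[0x1f]=0x4b, mem[0x1e]=0xee, mem[0x09]=0xee, mem[0x0c]=0x86

MEM[0x1f,0x1e,0x09,0x0c] = 4b ee ee 86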